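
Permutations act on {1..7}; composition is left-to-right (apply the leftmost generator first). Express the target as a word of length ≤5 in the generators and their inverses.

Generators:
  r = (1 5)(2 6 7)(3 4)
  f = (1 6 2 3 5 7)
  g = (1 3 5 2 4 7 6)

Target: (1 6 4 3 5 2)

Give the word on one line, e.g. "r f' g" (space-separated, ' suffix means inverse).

g f r g'

  after g: (1 3 5 2 4 7 6)
  after f: (1 5 3 7 2 4)
  after r: (2 3)(4 5)(6 7)
  after g': (1 6 4 3 5 2)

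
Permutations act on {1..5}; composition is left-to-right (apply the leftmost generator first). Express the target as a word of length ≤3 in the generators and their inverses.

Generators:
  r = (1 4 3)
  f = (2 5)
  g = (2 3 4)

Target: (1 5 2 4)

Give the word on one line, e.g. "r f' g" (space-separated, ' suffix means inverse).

  after r': (1 3 4)
  after g': (1 2 4)
  after f: (1 5 2 4)

r' g' f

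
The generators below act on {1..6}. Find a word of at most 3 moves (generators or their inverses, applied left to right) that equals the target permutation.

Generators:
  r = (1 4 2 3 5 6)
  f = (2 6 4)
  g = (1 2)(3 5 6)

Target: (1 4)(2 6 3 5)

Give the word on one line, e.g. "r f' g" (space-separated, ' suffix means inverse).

  after g': (1 2)(3 6 5)
  after r': (1 4)(2 6 3 5)

g' r'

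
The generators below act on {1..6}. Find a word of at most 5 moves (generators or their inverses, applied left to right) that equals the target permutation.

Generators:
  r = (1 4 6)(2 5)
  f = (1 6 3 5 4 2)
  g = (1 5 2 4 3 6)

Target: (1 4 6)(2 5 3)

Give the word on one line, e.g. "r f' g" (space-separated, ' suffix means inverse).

  after g: (1 5 2 4 3 6)
  after f': (1 3)(2 5 4 6)
  after g: (1 6 4)(3 5)
  after r': (1 4 6)(2 5 3)

g f' g r'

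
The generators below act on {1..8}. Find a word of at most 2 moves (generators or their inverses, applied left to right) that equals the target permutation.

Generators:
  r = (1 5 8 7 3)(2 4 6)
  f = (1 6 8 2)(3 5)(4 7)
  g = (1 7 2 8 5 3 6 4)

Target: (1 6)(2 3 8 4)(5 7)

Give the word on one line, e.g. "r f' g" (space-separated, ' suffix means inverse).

g' r

  after g': (1 4 6 3 5 8 2 7)
  after r: (1 6)(2 3 8 4)(5 7)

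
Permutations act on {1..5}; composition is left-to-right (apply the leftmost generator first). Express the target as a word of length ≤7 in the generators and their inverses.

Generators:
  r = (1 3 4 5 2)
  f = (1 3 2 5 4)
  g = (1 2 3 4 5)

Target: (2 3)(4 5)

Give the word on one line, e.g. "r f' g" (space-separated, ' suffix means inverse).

  after g': (1 5 4 3 2)
  after g': (1 4 2 5 3)
  after f': (1 5)(3 4)
  after g': (1 4 2)
  after f: (2 3)(4 5)

g' g' f' g' f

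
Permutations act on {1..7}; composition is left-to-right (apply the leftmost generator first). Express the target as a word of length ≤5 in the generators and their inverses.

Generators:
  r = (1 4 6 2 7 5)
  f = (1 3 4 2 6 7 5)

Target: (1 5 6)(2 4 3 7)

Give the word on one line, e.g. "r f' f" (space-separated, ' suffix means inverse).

  after r: (1 4 6 2 7 5)
  after f': (1 3)(2 6 4)
  after f': (3 5 7 6)
  after f': (1 5 6)(2 4 3 7)

r f' f' f'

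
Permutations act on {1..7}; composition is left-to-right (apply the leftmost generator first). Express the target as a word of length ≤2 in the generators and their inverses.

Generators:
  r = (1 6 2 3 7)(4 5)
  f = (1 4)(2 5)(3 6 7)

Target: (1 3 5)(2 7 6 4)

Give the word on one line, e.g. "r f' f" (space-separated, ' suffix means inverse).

r' f

  after r': (1 7 3 2 6)(4 5)
  after f: (1 3 5)(2 7 6 4)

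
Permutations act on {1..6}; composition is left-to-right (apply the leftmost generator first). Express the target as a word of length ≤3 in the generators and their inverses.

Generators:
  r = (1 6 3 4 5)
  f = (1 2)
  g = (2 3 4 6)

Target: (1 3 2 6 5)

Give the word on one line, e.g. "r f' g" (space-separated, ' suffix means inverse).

f g' r

  after f: (1 2)
  after g': (1 6 4 3 2)
  after r: (1 3 2 6 5)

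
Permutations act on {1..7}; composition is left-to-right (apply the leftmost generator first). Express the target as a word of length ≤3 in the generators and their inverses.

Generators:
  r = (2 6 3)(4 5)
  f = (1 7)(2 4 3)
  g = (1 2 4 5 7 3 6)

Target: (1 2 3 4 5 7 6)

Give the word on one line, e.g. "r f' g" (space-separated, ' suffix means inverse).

  after f': (1 7)(2 3 4)
  after g: (1 3 5 7 2 6)
  after r: (1 2 3 4 5 7 6)

f' g r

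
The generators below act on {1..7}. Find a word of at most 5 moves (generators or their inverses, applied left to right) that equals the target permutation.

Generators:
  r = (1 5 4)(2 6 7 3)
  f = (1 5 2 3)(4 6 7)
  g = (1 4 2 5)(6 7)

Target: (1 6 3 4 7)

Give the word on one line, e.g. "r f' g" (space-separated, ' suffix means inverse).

  after g: (1 4 2 5)(6 7)
  after f': (1 7 4 5 3 2)
  after g': (1 6 7)(2 5 3 4)
  after r: (1 7 5 2 4 6 3)
  after g: (1 6 3 4 7)

g f' g' r g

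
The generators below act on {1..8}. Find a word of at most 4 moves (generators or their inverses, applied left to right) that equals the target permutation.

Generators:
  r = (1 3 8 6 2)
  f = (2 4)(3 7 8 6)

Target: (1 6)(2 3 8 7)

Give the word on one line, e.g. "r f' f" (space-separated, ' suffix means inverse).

r f f r

  after r: (1 3 8 6 2)
  after f: (1 7 8 3 6 4 2)
  after f: (1 8 7 6 2)
  after r: (1 6)(2 3 8 7)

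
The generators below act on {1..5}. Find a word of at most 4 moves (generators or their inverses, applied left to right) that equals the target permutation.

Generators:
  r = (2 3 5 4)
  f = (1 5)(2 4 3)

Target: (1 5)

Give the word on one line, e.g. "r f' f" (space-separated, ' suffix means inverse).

  after f: (1 5)(2 4 3)
  after f: (2 3 4)
  after f: (1 5)

f f f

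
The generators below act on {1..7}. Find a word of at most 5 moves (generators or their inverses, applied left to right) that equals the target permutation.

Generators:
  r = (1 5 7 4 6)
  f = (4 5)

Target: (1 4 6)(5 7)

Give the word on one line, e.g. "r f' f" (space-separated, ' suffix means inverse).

  after r: (1 5 7 4 6)
  after f: (1 4 6)(5 7)
  after f: (1 5 7 4 6)
  after f: (1 4 6)(5 7)

r f f f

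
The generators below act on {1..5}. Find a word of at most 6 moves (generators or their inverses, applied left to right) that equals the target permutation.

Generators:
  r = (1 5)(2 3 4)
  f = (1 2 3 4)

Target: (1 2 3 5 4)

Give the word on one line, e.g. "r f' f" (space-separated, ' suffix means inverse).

  after r': (1 5)(2 4 3)
  after f': (1 5 4 2 3)
  after r': (3 5)
  after f: (1 2 3 5 4)

r' f' r' f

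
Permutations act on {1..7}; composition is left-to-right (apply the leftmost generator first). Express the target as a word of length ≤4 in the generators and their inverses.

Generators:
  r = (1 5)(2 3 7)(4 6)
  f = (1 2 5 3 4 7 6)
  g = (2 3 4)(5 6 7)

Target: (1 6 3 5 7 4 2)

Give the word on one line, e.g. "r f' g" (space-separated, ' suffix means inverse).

  after f': (1 6 7 4 3 5 2)
  after r: (1 4 7 6 2 5 3)
  after r: (1 6 3 5 7 4 2)

f' r r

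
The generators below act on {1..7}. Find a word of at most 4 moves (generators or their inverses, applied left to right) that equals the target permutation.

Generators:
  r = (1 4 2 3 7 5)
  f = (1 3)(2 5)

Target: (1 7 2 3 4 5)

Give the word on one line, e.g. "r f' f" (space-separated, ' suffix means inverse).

  after r': (1 5 7 3 2 4)
  after f: (1 2 4 3 5 7)
  after r: (1 3)(4 7)
  after r: (1 7 2 3 4 5)

r' f r r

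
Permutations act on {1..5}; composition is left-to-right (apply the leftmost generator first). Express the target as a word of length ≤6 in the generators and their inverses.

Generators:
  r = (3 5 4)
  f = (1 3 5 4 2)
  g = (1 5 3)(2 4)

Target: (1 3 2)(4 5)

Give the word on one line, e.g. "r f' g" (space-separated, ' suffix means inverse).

  after g: (1 5 3)(2 4)
  after f: (1 4)
  after r': (1 5 3 4)
  after f: (1 4 3 2)
  after r: (1 3 2)(4 5)

g f r' f r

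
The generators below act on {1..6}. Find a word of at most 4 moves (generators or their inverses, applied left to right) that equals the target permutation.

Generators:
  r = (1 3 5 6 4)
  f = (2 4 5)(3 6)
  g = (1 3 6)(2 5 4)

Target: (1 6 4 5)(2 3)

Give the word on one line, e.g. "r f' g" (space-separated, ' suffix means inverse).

f' r f'

  after f': (2 5 4)(3 6)
  after r: (1 3 4 2 6 5)
  after f': (1 6 4 5)(2 3)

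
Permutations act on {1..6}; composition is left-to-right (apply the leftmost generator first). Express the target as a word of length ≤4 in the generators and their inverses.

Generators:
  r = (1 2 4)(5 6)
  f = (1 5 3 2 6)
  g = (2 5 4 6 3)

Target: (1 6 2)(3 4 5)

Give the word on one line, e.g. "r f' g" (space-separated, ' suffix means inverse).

f f g'

  after f: (1 5 3 2 6)
  after f: (1 3 6 5 2)
  after g': (1 6 2)(3 4 5)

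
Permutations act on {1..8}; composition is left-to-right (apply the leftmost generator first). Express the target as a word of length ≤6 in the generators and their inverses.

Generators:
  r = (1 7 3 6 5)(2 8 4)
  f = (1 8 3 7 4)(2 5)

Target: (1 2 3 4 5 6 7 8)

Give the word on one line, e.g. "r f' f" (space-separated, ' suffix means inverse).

r r r r f

  after r: (1 7 3 6 5)(2 8 4)
  after r: (1 3 5 7 6)(2 4 8)
  after r: (1 6 7 5 3)
  after r: (1 5 6 3 7)(2 8 4)
  after f: (1 2 3 4 5 6 7 8)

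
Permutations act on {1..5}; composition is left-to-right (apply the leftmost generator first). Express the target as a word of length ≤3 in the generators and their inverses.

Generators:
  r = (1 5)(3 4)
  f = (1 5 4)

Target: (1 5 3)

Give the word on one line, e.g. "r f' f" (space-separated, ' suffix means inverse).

f r f

  after f: (1 5 4)
  after r: (3 4 5)
  after f: (1 5 3)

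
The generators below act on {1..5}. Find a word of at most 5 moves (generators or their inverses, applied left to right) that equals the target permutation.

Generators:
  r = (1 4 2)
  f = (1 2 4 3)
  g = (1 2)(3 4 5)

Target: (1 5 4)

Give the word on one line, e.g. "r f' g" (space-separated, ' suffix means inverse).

  after r: (1 4 2)
  after g: (1 5 3 4)
  after r: (1 5 3 2)
  after r: (1 5 3)(2 4)
  after f': (1 5 4)

r g r r f'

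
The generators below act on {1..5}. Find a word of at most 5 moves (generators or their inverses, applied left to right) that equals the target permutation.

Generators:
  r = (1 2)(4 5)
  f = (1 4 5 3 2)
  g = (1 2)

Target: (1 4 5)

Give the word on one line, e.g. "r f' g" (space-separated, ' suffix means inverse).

f' r' f f r'

  after f': (1 2 3 5 4)
  after r': (2 3 4)
  after f: (1 4)(3 5)
  after f: (1 5 2)
  after r': (1 4 5)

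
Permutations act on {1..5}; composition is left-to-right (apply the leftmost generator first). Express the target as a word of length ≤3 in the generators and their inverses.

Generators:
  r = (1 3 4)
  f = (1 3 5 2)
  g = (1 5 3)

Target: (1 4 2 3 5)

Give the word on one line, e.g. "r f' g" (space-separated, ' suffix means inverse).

  after r': (1 4 3)
  after f: (1 4 5 2)
  after f: (1 4 2 3 5)

r' f f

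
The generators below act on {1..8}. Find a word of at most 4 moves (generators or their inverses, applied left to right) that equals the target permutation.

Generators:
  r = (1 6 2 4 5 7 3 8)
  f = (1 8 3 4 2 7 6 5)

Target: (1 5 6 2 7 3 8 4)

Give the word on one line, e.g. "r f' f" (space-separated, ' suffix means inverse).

r f' r'

  after r: (1 6 2 4 5 7 3 8)
  after f': (1 7 8 5 2 3)(4 6)
  after r': (1 5 6 2 7 3 8 4)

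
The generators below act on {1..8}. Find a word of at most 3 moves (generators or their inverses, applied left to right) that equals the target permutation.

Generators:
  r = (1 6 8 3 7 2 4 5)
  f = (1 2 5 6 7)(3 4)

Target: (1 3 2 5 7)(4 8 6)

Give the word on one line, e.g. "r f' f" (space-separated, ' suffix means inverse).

  after f': (1 7 6 5 2)(3 4)
  after r': (1 3 2 5 7)(4 8 6)

f' r'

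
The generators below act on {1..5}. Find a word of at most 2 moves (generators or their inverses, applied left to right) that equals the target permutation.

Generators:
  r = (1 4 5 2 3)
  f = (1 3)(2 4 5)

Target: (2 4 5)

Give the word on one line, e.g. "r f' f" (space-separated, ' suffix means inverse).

  after f': (1 3)(2 5 4)
  after f': (2 4 5)

f' f'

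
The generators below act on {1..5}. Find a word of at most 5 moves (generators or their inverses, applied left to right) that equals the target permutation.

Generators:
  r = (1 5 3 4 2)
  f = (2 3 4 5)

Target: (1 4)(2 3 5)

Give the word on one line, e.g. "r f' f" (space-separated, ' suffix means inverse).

f r' f' f'

  after f: (2 3 4 5)
  after r': (1 2 5 4)
  after f': (1 5 3 2 4)
  after f': (1 4)(2 3 5)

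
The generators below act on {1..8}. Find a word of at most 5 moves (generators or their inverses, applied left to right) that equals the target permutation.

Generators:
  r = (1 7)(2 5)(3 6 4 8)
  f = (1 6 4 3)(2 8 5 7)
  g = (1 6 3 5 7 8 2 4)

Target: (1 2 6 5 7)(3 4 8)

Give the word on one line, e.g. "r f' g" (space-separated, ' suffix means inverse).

r g' f' f'

  after r: (1 7)(2 5)(3 6 4 8)
  after g': (1 5 8 6 2 3)(4 7)
  after f': (1 8)(2 4 5)(6 7)
  after f': (1 2 6 5 7)(3 4 8)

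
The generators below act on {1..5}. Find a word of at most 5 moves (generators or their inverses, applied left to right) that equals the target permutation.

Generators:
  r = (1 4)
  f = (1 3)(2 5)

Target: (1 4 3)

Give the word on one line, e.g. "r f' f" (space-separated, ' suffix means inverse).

  after f': (1 3)(2 5)
  after r': (1 3 4)(2 5)
  after f': (3 4)
  after r': (1 4 3)

f' r' f' r'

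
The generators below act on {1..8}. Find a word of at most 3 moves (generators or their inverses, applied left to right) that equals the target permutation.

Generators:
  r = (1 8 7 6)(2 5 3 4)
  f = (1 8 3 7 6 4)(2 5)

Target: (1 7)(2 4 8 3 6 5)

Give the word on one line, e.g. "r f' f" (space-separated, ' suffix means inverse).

  after f': (1 4 6 7 3 8)(2 5)
  after f': (1 6 3)(4 7 8)
  after r': (1 7)(2 4 8 3 6 5)

f' f' r'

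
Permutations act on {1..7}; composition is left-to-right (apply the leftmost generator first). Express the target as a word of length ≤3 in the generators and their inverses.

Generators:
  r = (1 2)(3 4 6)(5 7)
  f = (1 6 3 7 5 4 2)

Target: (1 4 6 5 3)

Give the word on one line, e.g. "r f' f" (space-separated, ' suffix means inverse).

r' f'

  after r': (1 2)(3 6 4)(5 7)
  after f': (1 4 6 5 3)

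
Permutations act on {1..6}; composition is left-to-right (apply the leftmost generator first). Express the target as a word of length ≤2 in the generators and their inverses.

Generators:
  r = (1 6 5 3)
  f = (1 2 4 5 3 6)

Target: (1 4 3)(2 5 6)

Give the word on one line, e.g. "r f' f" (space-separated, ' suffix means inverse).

f f

  after f: (1 2 4 5 3 6)
  after f: (1 4 3)(2 5 6)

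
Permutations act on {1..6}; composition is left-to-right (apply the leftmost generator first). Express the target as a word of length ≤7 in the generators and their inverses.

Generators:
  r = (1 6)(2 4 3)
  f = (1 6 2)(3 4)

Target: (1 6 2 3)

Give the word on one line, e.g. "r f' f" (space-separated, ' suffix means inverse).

  after r': (1 6)(2 3 4)
  after f': (2 4 6)
  after r: (1 6 4)(2 3)
  after f': (2 4)(3 6)
  after r: (1 6 2 3)

r' f' r f' r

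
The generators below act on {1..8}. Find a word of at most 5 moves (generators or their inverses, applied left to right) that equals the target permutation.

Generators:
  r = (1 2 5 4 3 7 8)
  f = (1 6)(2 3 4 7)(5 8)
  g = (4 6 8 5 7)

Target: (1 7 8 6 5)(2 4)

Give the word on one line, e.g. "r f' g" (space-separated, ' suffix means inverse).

r g f'

  after r: (1 2 5 4 3 7 8)
  after g: (1 2 7 5 6 8)(3 4)
  after f': (1 7 8 6 5)(2 4)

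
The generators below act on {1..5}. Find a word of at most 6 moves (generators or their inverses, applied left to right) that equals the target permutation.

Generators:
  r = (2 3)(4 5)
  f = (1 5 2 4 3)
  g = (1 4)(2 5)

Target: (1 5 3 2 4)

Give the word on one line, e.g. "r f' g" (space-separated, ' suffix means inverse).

  after g: (1 4)(2 5)
  after r': (1 5 3 2 4)
  after g: (1 2)(3 5)
  after g: (1 5 3 2 4)

g r' g g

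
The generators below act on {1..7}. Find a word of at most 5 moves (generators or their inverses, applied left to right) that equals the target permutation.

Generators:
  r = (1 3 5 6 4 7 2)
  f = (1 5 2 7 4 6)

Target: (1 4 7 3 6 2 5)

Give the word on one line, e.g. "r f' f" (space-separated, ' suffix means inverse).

  after f: (1 5 2 7 4 6)
  after r: (1 6 3 5)
  after r: (1 4 7 2)(3 6 5)
  after f': (1 7 5 3 4 2 6)
  after r': (1 4 7 3 6 2 5)

f r r f' r'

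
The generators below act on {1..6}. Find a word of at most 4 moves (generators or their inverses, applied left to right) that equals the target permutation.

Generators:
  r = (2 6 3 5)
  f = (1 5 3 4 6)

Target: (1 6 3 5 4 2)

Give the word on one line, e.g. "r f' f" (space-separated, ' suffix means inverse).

f' f' r f

  after f': (1 6 4 3 5)
  after f': (1 4 5 6 3)
  after r: (1 4 2 6 5 3)
  after f: (1 6 3 5 4 2)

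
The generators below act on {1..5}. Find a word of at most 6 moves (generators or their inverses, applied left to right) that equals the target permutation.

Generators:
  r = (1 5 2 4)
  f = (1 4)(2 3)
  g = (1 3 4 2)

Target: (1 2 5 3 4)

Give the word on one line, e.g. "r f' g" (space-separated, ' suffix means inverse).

  after f: (1 4)(2 3)
  after r': (1 2 3 5)
  after f: (1 3 5 4)
  after r': (1 3)(2 5)
  after f': (1 2 5 3 4)

f r' f r' f'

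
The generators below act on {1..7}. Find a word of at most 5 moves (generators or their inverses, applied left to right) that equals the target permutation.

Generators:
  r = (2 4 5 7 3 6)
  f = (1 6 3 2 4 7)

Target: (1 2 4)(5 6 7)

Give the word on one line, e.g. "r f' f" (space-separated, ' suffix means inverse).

  after r': (2 6 3 7 5 4)
  after f: (1 6 2 3)(5 7)
  after f: (1 3 6 4 7 5)
  after f: (1 2 4)(5 6 7)

r' f f f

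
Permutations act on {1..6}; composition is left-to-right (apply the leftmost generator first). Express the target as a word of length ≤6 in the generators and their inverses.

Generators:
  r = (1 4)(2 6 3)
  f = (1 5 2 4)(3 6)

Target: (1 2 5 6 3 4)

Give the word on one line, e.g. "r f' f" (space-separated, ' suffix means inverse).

  after f: (1 5 2 4)(3 6)
  after r': (1 5 3 2)
  after f': (2 4)(3 5 6)
  after f': (1 4 5 3)
  after f': (1 2 5 6 3 4)

f r' f' f' f'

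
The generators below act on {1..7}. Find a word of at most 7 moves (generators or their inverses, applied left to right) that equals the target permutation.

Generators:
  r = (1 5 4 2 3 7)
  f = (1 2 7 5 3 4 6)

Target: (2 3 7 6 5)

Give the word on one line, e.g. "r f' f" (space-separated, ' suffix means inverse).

  after r: (1 5 4 2 3 7)
  after r: (1 4 3)(2 7 5)
  after r: (1 2)(3 5)(4 7)
  after f: (1 7 6)(4 5)
  after r: (2 3 7 6 5)

r r r f r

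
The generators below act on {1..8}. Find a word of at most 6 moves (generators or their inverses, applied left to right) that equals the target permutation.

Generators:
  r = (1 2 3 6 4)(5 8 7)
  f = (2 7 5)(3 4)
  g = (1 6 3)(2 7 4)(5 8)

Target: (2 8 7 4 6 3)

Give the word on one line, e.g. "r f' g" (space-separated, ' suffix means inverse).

r' f r f' g'

  after r': (1 4 6 3 2)(5 7 8)
  after f: (1 3 7 8 2)(4 6)
  after r: (1 6)(3 5 8)
  after f': (1 6)(2 5 8 4 3 7)
  after g': (2 8 7 4 6 3)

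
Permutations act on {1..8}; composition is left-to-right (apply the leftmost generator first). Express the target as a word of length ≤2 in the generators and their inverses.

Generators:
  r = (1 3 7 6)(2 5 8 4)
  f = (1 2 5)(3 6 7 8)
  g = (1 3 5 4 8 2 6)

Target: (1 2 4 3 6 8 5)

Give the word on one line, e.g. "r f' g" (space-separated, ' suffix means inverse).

g' g'

  after g': (1 6 2 8 4 5 3)
  after g': (1 2 4 3 6 8 5)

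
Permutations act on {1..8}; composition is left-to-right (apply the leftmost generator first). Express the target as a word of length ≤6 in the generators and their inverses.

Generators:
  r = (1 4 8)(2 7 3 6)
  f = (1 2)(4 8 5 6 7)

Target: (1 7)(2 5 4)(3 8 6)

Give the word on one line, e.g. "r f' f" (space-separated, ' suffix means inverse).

f' r r f r'

  after f': (1 2)(4 7 6 5 8)
  after r: (1 7 2 4 3 6 5)
  after r: (1 3 2 8)(4 6 5)
  after f: (1 3)(2 5 8)(4 7)
  after r': (1 7)(2 5 4)(3 8 6)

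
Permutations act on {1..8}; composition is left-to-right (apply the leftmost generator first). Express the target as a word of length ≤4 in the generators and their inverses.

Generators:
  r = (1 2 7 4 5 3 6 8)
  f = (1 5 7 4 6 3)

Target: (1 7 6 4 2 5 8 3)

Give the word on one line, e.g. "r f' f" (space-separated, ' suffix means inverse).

f' r' f

  after f': (1 3 6 4 7 5)
  after r': (1 5 8 6 7 4 2)
  after f: (1 7 6 4 2 5 8 3)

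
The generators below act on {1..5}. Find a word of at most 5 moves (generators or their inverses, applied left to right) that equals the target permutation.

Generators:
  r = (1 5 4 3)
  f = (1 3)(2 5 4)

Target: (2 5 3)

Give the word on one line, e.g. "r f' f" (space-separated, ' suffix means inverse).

f' r f' r

  after f': (1 3)(2 4 5)
  after r: (2 3 5)
  after f': (1 3 2)(4 5)
  after r: (2 5 3)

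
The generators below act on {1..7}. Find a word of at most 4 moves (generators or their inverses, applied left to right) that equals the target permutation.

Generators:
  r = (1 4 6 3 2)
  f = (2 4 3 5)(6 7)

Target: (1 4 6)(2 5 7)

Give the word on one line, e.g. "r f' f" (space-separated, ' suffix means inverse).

  after r: (1 4 6 3 2)
  after f': (1 2)(3 5)(4 7 6)
  after r': (1 3 5 6)(4 7)
  after f': (1 4 6)(2 5 7)

r f' r' f'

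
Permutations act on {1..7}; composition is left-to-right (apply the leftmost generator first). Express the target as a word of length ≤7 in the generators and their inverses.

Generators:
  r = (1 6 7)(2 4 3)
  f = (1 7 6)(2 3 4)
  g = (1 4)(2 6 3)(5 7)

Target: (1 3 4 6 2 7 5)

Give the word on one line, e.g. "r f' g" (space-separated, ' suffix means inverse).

g f r' f' r'

  after g: (1 4)(2 6 3)(5 7)
  after f: (1 2)(4 7 5 6)
  after r': (1 3 4 6 2 7 5)
  after f': (1 2)(4 7 5 6)
  after r': (1 3 4 6 2 7 5)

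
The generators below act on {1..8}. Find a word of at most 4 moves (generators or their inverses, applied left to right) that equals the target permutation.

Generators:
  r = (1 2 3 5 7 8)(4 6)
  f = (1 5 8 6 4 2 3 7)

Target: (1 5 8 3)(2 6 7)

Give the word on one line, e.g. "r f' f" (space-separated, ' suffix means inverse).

  after f': (1 7 3 2 4 6 8 5)
  after r': (1 5 8 3)(2 6 7)

f' r'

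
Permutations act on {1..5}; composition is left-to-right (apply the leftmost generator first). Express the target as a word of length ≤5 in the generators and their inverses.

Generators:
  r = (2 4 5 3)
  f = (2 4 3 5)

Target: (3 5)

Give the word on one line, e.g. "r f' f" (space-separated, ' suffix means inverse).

  after f': (2 5 3 4)
  after f': (2 3)(4 5)
  after r: (3 4)
  after f: (2 4 5)
  after r': (3 5)

f' f' r f r'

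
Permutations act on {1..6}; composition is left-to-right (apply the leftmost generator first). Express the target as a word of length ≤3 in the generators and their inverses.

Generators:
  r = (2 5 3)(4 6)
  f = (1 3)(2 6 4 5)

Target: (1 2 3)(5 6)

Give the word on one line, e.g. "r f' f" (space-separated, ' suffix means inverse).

f' r

  after f': (1 3)(2 5 4 6)
  after r: (1 2 3)(5 6)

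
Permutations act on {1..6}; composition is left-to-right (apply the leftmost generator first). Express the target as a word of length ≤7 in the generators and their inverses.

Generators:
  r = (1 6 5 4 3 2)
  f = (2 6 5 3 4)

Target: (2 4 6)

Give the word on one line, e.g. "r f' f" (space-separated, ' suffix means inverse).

  after f: (2 6 5 3 4)
  after r': (1 2)(3 5 4)
  after f: (1 6 5 2)
  after r': (3 4 5)
  after f': (2 4 6)

f r' f r' f'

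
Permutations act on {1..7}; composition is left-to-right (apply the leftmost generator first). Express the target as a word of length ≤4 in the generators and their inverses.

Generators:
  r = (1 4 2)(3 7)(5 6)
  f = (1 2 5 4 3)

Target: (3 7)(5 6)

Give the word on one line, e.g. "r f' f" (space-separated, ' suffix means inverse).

r' r' r'

  after r': (1 2 4)(3 7)(5 6)
  after r': (1 4 2)
  after r': (3 7)(5 6)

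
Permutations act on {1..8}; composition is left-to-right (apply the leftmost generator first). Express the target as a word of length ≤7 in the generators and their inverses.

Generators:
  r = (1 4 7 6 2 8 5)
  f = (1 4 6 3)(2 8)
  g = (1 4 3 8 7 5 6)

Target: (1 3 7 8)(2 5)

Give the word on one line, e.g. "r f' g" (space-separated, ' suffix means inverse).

  after f': (1 3 6 4)(2 8)
  after g': (1 4 6)(2 3 5 7 8)
  after f': (2 6 3 5 7)
  after g': (1 6 4)(2 5 8 3 7)
  after f: (1 3 7 8)(2 5)

f' g' f' g' f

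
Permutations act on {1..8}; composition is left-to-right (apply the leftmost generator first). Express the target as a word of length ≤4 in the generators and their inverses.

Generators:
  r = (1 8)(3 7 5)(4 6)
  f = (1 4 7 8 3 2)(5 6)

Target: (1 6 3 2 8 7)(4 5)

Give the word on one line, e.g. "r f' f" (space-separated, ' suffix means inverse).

f r

  after f: (1 4 7 8 3 2)(5 6)
  after r: (1 6 3 2 8 7)(4 5)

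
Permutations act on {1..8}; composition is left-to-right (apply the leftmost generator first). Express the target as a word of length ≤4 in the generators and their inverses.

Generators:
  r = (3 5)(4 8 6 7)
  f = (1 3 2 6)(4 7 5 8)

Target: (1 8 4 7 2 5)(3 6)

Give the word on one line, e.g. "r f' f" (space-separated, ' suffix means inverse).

r' f' r'

  after r': (3 5)(4 7 6 8)
  after f': (1 6 5)(2 3 7)
  after r': (1 8 4 7 2 5)(3 6)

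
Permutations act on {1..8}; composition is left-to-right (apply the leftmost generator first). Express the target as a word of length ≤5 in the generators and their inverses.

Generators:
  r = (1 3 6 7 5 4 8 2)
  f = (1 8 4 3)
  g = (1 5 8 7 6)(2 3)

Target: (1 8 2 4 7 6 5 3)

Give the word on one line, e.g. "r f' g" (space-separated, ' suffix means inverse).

r f' g' g' f'

  after r: (1 3 6 7 5 4 8 2)
  after f': (1 4)(2 3 6 7 5 8)
  after g': (1 4 6 8 3 7)
  after g': (1 4 7 6 5)(2 3 8)
  after f': (1 8 2 4 7 6 5 3)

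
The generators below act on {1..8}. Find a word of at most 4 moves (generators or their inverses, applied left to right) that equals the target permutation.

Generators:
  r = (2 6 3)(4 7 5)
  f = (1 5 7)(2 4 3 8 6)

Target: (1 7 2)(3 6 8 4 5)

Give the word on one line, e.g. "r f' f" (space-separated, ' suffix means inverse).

r' f' r f

  after r': (2 3 6)(4 5 7)
  after f': (1 7 2 4)(3 8)
  after r: (1 5 4)(2 7 6 3 8)
  after f: (1 7 2)(3 6 8 4 5)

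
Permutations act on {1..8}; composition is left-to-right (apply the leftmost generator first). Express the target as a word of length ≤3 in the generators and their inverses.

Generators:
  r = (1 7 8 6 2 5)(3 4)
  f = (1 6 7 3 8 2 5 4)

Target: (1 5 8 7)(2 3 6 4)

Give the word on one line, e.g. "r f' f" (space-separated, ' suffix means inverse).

f' f'

  after f': (1 4 5 2 8 3 7 6)
  after f': (1 5 8 7)(2 3 6 4)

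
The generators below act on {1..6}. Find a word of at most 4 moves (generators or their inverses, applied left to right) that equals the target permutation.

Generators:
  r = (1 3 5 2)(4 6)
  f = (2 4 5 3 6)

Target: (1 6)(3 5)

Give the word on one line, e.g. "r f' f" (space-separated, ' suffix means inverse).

f' r' f'

  after f': (2 6 3 5 4)
  after r': (1 2 4 5 6)
  after f': (1 6)(3 5)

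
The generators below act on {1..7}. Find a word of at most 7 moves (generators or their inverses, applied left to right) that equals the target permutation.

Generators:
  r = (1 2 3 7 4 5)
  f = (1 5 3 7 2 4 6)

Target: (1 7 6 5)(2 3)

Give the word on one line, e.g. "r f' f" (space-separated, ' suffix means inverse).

r' r' r' f' r

  after r': (1 5 4 7 3 2)
  after r': (1 4 3)(2 5 7)
  after r': (1 7)(2 4)(3 5)
  after f': (1 3)(4 7 6)
  after r: (1 7 6 5)(2 3)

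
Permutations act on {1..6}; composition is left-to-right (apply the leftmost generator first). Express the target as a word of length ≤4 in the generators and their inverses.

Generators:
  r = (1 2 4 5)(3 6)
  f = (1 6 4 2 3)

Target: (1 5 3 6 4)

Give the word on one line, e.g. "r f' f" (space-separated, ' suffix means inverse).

f r f r'

  after f: (1 6 4 2 3)
  after r: (1 3 2 6 5)
  after f: (2 4)(5 6)
  after r': (1 5 3 6 4)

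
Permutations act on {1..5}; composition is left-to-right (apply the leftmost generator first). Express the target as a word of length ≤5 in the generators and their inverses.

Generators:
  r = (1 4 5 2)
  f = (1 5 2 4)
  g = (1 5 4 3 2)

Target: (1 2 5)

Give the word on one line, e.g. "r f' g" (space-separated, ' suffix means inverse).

r' f' r' f'

  after r': (1 2 5 4)
  after f': (1 5 2)
  after r': (1 4)
  after f': (1 2 5)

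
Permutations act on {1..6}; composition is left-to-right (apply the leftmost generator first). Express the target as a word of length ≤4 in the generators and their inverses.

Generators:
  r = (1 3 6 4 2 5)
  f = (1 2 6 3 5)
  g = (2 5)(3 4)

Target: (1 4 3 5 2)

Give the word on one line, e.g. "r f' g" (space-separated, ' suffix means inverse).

  after r': (1 5 2 4 6 3)
  after g': (1 2 3)(4 6)
  after r': (1 4 3 5 2)

r' g' r'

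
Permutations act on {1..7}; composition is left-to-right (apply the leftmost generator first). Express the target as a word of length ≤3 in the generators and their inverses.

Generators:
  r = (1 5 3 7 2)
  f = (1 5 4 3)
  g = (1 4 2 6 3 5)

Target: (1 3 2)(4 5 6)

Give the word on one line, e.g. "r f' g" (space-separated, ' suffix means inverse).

g' g'

  after g': (1 5 3 6 2 4)
  after g': (1 3 2)(4 5 6)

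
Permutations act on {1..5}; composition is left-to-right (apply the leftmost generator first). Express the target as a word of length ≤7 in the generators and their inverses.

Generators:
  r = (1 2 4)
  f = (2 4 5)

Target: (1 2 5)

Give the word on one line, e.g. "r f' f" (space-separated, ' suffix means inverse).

  after r: (1 2 4)
  after r: (1 4 2)
  after f': (1 2)(4 5)
  after r: (1 4 5)
  after f': (1 2 5)

r r f' r f'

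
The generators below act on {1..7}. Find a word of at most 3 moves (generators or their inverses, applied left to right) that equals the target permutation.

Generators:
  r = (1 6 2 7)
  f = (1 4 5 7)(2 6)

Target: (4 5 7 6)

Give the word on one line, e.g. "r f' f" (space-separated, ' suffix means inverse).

r' f

  after r': (1 7 2 6)
  after f: (4 5 7 6)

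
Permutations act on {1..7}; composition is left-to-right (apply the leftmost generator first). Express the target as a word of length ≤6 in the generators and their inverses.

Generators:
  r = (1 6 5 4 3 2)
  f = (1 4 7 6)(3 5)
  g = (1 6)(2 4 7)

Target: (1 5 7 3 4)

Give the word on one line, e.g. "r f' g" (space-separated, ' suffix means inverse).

  after r': (1 2 3 4 5 6)
  after g: (1 4 5)(2 3 7)
  after r': (1 5 2 4 6)(3 7)
  after g': (1 5 7 3 4)

r' g r' g'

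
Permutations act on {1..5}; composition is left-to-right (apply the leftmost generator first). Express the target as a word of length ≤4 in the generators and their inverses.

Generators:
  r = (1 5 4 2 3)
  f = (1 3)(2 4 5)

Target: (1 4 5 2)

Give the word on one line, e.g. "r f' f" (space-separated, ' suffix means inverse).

  after r: (1 5 4 2 3)
  after r: (1 4 3 5 2)
  after f: (1 5 4)(2 3)
  after r: (1 4 5 2)

r r f r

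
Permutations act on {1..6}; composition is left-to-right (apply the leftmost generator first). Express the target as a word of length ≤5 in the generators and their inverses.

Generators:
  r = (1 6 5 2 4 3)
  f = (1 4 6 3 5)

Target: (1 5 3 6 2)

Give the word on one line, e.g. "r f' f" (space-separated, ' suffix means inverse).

r' f' r

  after r': (1 3 4 2 5 6)
  after f': (1 6 5 4 2 3)
  after r: (1 5 3 6 2)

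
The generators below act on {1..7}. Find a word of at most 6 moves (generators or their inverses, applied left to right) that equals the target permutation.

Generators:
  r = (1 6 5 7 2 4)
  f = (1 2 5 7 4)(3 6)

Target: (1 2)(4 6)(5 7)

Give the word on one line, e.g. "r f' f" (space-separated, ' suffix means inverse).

r' r' f f r

  after r': (1 4 2 7 5 6)
  after r': (1 2 5)(4 7 6)
  after f: (1 5 2 7 3 6)
  after f: (1 7 6 2 4)
  after r: (1 2)(4 6)(5 7)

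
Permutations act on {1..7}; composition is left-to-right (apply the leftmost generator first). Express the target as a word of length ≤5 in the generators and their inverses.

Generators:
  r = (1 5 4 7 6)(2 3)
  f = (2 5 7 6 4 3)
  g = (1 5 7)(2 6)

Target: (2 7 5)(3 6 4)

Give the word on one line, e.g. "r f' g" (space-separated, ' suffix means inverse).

  after r: (1 5 4 7 6)(2 3)
  after f: (1 7 4 6)(3 5)
  after g': (1 5 3)(2 6 7 4)
  after r': (2 7 5)(3 6 4)

r f g' r'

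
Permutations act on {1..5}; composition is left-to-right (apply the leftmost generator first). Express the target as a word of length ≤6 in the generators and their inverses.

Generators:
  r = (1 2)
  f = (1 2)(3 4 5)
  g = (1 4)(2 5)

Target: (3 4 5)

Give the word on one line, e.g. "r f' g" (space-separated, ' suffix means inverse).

r f r r

  after r: (1 2)
  after f: (3 4 5)
  after r: (1 2)(3 4 5)
  after r: (3 4 5)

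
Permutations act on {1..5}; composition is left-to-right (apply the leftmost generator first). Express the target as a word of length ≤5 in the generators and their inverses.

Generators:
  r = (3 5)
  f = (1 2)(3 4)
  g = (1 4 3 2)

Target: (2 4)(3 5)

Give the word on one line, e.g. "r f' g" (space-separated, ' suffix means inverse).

  after f: (1 2)(3 4)
  after g: (2 4)
  after r: (2 4)(3 5)

f g r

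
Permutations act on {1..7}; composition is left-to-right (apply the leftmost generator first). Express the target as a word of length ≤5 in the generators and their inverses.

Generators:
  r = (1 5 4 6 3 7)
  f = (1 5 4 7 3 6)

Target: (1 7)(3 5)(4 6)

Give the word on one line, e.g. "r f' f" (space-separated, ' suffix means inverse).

  after f': (1 6 3 7 4 5)
  after f': (1 3 4)(5 6 7)
  after f': (1 7)(3 5)(4 6)

f' f' f'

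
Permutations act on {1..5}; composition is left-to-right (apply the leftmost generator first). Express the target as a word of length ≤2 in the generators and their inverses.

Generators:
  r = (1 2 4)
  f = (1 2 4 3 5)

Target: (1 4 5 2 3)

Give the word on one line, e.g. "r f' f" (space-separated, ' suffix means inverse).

f f

  after f: (1 2 4 3 5)
  after f: (1 4 5 2 3)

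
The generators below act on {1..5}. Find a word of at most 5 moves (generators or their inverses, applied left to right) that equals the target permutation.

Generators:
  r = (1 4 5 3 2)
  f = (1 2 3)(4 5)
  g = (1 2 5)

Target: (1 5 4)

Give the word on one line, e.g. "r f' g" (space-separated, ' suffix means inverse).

  after f: (1 2 3)(4 5)
  after f: (1 3 2)
  after r': (1 5 4)

f f r'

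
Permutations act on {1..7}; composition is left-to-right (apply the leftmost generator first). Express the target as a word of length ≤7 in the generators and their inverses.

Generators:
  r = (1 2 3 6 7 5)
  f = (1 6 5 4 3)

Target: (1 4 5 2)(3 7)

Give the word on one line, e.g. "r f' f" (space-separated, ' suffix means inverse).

  after r': (1 5 7 6 3 2)
  after f: (1 4 3 2 6)(5 7)
  after r': (1 4 2 3)(5 6)
  after r': (1 4)(3 5)(6 7)
  after r': (1 4 5 2)(3 7)

r' f r' r' r'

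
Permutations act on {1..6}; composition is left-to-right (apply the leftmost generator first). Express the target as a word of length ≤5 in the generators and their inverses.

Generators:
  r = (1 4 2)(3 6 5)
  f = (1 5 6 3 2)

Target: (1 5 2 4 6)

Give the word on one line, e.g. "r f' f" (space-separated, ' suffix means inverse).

  after r': (1 2 4)(3 5 6)
  after f: (2 4 5 3 6)
  after f: (1 5 2 4 6)

r' f f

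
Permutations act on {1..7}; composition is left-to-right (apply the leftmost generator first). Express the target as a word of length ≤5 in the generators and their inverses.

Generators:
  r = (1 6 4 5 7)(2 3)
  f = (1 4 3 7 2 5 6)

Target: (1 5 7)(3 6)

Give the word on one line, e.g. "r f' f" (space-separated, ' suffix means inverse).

  after r': (1 7 5 4 6)(2 3)
  after f: (1 2 7 6 4)(3 5)
  after f: (1 5 7)(3 6)

r' f f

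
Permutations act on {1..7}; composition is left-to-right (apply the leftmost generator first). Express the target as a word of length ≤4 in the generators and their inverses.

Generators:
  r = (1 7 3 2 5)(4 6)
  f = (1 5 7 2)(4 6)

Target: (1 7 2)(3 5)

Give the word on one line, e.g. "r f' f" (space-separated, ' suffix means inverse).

f r f f

  after f: (1 5 7 2)(4 6)
  after r: (2 7 5 3)
  after f: (1 5 3)(4 6)
  after f: (1 7 2)(3 5)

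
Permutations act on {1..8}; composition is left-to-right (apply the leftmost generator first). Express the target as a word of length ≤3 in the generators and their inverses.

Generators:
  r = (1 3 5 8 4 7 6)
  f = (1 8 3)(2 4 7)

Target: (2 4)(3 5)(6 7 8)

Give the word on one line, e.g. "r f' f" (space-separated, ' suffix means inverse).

  after f': (1 3 8)(2 7 4)
  after r': (2 4)(3 5)(6 7 8)

f' r'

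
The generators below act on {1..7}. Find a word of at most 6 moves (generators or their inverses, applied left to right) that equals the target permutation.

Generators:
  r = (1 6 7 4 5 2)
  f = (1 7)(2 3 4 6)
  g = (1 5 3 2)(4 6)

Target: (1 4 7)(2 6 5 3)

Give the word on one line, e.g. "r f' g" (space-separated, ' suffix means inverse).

f g' r' g'

  after f: (1 7)(2 3 4 6)
  after g': (1 7 2 5)(3 6)
  after r': (1 6 3)(2 4 7 5)
  after g': (1 4 7)(2 6 5 3)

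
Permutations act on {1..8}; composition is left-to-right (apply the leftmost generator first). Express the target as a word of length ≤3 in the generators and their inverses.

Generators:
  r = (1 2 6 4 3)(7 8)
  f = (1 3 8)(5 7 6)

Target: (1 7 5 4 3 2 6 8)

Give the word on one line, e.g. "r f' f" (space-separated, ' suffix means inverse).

f f r

  after f: (1 3 8)(5 7 6)
  after f: (1 8 3)(5 6 7)
  after r: (1 7 5 4 3 2 6 8)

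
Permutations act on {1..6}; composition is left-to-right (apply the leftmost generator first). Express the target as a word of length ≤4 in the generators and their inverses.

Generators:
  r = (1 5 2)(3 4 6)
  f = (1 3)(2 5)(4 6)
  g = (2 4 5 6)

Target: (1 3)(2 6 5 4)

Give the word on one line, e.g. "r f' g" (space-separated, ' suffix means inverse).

  after f': (1 3)(2 5)(4 6)
  after g: (1 3)(2 6 5 4)

f' g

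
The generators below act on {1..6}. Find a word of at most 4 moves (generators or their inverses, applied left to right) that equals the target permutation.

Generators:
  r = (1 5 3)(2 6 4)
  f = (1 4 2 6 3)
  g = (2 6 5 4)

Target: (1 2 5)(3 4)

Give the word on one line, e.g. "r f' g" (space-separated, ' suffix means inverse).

  after r: (1 5 3)(2 6 4)
  after g: (1 4 6 2 5 3)
  after f: (1 2 5)(3 4)

r g f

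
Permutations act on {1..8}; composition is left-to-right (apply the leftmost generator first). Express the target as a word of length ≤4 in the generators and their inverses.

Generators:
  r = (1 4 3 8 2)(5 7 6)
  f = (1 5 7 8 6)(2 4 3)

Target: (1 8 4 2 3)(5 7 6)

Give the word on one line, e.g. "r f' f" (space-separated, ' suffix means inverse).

  after r': (1 2 8 3 4)(5 6 7)
  after r': (1 8 4 2 3)(5 7 6)

r' r'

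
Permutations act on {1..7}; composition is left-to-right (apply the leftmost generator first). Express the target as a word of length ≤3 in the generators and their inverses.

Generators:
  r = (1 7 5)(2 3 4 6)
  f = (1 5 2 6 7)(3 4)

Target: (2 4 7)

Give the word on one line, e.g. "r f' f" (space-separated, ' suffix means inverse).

  after r: (1 7 5)(2 3 4 6)
  after f: (2 4 7)

r f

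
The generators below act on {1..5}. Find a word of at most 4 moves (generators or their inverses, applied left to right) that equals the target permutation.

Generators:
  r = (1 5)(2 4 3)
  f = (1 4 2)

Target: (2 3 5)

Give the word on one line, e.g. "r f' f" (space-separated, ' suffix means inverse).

  after r: (1 5)(2 4 3)
  after f: (1 5 4 3)
  after r': (2 3 5)

r f r'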